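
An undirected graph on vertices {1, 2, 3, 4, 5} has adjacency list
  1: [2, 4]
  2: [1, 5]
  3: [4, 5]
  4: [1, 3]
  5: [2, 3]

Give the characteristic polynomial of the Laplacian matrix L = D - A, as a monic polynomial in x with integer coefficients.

Reading degrees in the order [1, 2, 3, 4, 5] gives [2, 2, 2, 2, 2]; set D = diag(2, 2, 2, 2, 2) and form L = D - A. Computing det(xI - L) by cofactor expansion (or equivalently via sum-over-permutations) gives x^5 - 10x^4 + 35x^3 - 50x^2 + 25x. The coefficient of x^4 equals -trace(L) = -10, matching the sum of degrees. The largest eigenvalue, 3.6180, is at most the vertex count 5.

x^5 - 10x^4 + 35x^3 - 50x^2 + 25x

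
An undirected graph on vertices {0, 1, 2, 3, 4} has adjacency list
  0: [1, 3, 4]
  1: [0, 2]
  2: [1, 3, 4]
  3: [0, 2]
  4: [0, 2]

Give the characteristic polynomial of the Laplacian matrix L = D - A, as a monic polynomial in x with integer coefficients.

x^5 - 12x^4 + 51x^3 - 92x^2 + 60x

Reading degrees in the order [0, 1, 2, 3, 4] gives [3, 2, 3, 2, 2]; set D = diag(3, 2, 3, 2, 2) and form L = D - A. L has integer entries, so p(x) = det(xI - L) has integer coefficients. Expanding the determinant yields x^5 - 12x^4 + 51x^3 - 92x^2 + 60x. Since p(0) = det(-L) = 0, x divides p(x). The largest eigenvalue, 5, is at most the vertex count 5.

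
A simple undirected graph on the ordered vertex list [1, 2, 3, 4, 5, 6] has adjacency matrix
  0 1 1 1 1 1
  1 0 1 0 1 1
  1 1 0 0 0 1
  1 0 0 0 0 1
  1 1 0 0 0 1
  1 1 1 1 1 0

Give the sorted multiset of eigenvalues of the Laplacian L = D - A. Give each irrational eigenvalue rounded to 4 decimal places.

[0, 2, 3, 5, 6, 6]

Each diagonal entry of L is the vertex degree and each off-diagonal entry is -1 where an edge is present, 0 otherwise; in the order [1, 2, 3, 4, 5, 6] the diagonal is [5, 4, 3, 2, 3, 5]. Since every row of L sums to 0, the all-ones vector is in the kernel and 0 is an eigenvalue. The single zero eigenvalue shows the graph is connected. There is one zero in the spectrum, matching the 1 component. The largest eigenvalue, 6, is at most the vertex count 6.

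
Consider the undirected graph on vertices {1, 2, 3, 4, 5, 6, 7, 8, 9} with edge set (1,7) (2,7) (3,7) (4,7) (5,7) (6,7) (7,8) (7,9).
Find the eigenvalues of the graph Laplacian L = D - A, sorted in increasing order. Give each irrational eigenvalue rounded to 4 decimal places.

Reading degrees in the order [1, 2, 3, 4, 5, 6, 7, 8, 9] gives [1, 1, 1, 1, 1, 1, 8, 1, 1]; set D = diag(1, 1, 1, 1, 1, 1, 8, 1, 1) and form L = D - A. L is symmetric positive semidefinite, so every eigenvalue is real and nonnegative. By the matrix-tree theorem the graph has (1/9) * product of the nonzero eigenvalues = 1 spanning tree. The eigenvalues sum to 16, which equals trace(L) = 2|E|.

[0, 1, 1, 1, 1, 1, 1, 1, 9]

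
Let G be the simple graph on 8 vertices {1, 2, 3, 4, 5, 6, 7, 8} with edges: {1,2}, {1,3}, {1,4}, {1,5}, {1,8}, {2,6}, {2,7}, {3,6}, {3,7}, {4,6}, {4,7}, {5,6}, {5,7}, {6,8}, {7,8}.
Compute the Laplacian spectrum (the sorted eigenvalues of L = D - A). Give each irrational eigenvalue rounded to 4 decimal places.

[0, 3, 3, 3, 3, 5, 5, 8]

Each diagonal entry of L is the vertex degree and each off-diagonal entry is -1 where an edge is present, 0 otherwise; in the order [1, 2, 3, 4, 5, 6, 7, 8] the diagonal is [5, 3, 3, 3, 3, 5, 5, 3]. Since every row of L sums to 0, the all-ones vector is in the kernel and 0 is an eigenvalue. The single zero eigenvalue shows the graph is connected. The largest eigenvalue, 8, is at most the vertex count 8.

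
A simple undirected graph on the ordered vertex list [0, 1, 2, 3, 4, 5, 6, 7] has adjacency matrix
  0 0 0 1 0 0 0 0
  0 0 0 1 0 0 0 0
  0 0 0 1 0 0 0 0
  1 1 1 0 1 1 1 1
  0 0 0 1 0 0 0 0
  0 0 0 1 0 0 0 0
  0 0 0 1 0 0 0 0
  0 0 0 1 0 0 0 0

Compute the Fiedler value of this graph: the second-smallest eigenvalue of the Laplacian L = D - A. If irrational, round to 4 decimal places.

1

Reading degrees in the order [0, 1, 2, 3, 4, 5, 6, 7] gives [1, 1, 1, 7, 1, 1, 1, 1]; set D = diag(1, 1, 1, 7, 1, 1, 1, 1) and form L = D - A. The sorted Laplacian eigenvalues are [0, 1, 1, 1, 1, 1, 1, 8]; the algebraic connectivity is the second entry, 1. The eigenvalues sum to 14, which equals trace(L) = 2|E|.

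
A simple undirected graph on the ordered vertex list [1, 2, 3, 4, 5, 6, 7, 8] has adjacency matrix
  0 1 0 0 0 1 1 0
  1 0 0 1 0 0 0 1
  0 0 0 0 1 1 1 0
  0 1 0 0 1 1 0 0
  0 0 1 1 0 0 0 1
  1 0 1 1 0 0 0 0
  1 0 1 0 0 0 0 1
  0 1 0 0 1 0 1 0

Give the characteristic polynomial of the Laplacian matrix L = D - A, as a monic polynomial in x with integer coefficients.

Each diagonal entry of L is the vertex degree and each off-diagonal entry is -1 where an edge is present, 0 otherwise; in the order [1, 2, 3, 4, 5, 6, 7, 8] the diagonal is [3, 3, 3, 3, 3, 3, 3, 3]. The eigenvalues of L are [0, 2, 2, 2, 4, 4, 4, 6]; the characteristic polynomial is the product of (x - lambda_i), which multiplies out to x^8 - 24x^7 + 240x^6 - 1296x^5 + 4080x^4 - 7488x^3 + 7424x^2 - 3072x. The coefficient of x^7 equals -trace(L) = -24, matching the sum of degrees. The eigenvalues sum to 24, which equals trace(L) = 2|E|.

x^8 - 24x^7 + 240x^6 - 1296x^5 + 4080x^4 - 7488x^3 + 7424x^2 - 3072x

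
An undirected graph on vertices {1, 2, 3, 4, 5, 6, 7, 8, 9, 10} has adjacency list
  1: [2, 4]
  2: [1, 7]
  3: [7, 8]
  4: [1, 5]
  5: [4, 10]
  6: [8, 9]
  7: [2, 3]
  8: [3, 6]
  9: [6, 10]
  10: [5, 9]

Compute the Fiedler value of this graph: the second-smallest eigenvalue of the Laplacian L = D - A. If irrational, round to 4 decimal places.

Reading degrees in the order [1, 2, 3, 4, 5, 6, 7, 8, 9, 10] gives [2, 2, 2, 2, 2, 2, 2, 2, 2, 2]; set D = diag(2, 2, 2, 2, 2, 2, 2, 2, 2, 2) and form L = D - A. The sorted Laplacian eigenvalues are [0, 0.3820, 0.3820, 1.3820, 1.3820, 2.6180, 2.6180, 3.6180, 3.6180, 4]; the algebraic connectivity is the second entry, 0.3820. By the matrix-tree theorem the graph has (1/10) * product of the nonzero eigenvalues = 10 spanning trees.

0.3820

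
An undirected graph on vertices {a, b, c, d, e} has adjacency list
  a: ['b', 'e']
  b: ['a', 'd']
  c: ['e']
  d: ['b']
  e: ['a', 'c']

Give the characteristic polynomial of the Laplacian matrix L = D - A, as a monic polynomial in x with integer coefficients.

x^5 - 8x^4 + 21x^3 - 20x^2 + 5x

Each diagonal entry of L is the vertex degree and each off-diagonal entry is -1 where an edge is present, 0 otherwise; in the order [a, b, c, d, e] the diagonal is [2, 2, 1, 1, 2]. L has integer entries, so p(x) = det(xI - L) has integer coefficients. Expanding the determinant yields x^5 - 8x^4 + 21x^3 - 20x^2 + 5x. The constant term is 0 because L is singular (the all-ones vector lies in its kernel). The largest eigenvalue, 3.6180, is at most the vertex count 5.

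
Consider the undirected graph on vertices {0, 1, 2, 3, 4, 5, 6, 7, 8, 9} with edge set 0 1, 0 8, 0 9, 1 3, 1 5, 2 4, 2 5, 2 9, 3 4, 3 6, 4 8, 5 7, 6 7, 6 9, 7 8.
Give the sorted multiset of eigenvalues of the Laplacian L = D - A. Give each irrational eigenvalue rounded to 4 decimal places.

Each diagonal entry of L is the vertex degree and each off-diagonal entry is -1 where an edge is present, 0 otherwise; in the order [0, 1, 2, 3, 4, 5, 6, 7, 8, 9] the diagonal is [3, 3, 3, 3, 3, 3, 3, 3, 3, 3]. The multiplicity of 0 as a Laplacian eigenvalue equals the number of connected components. The single zero eigenvalue shows the graph is connected. By the matrix-tree theorem the graph has (1/10) * product of the nonzero eigenvalues = 2000 spanning trees. The eigenvalues sum to 30, which equals trace(L) = 2|E|.

[0, 2, 2, 2, 2, 2, 5, 5, 5, 5]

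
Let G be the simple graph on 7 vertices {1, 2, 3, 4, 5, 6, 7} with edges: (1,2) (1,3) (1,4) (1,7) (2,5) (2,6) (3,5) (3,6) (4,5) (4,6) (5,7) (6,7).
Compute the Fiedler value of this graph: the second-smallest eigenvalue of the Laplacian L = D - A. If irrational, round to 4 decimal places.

3

Each diagonal entry of L is the vertex degree and each off-diagonal entry is -1 where an edge is present, 0 otherwise; in the order [1, 2, 3, 4, 5, 6, 7] the diagonal is [4, 3, 3, 3, 4, 4, 3]. The smallest Laplacian eigenvalue is always 0. The next one, lambda_2 = 3, measures how hard the graph is to disconnect: larger values mean better connectivity. By the matrix-tree theorem the graph has (1/7) * product of the nonzero eigenvalues = 432 spanning trees.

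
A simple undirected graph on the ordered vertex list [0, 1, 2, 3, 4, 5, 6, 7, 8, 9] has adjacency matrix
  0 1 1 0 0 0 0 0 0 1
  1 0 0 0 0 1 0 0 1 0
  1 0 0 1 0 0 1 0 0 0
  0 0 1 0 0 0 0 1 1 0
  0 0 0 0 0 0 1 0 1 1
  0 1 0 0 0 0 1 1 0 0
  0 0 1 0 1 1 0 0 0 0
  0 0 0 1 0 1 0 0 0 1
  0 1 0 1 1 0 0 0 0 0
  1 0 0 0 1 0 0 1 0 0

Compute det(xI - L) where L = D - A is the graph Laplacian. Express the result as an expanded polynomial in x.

Reading degrees in the order [0, 1, 2, 3, 4, 5, 6, 7, 8, 9] gives [3, 3, 3, 3, 3, 3, 3, 3, 3, 3]; set D = diag(3, 3, 3, 3, 3, 3, 3, 3, 3, 3) and form L = D - A. The eigenvalues of L are [0, 2, 2, 2, 2, 2, 5, 5, 5, 5]; the characteristic polynomial is the product of (x - lambda_i), which multiplies out to x^10 - 30x^9 + 390x^8 - 2880x^7 + 13305x^6 - 39882x^5 + 77640x^4 - 94800x^3 + 66000x^2 - 20000x. Since p(0) = det(-L) = 0, x divides p(x). By the matrix-tree theorem the graph has (1/10) * product of the nonzero eigenvalues = 2000 spanning trees. The largest eigenvalue, 5, is at most the vertex count 10.

x^10 - 30x^9 + 390x^8 - 2880x^7 + 13305x^6 - 39882x^5 + 77640x^4 - 94800x^3 + 66000x^2 - 20000x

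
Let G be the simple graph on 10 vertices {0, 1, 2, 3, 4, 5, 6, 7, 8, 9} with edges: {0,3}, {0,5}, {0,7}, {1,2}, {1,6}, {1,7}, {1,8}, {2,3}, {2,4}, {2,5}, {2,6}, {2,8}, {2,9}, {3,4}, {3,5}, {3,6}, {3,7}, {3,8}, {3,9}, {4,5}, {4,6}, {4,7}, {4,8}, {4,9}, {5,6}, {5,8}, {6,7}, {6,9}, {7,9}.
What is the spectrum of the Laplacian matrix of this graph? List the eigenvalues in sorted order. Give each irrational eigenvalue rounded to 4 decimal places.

With the vertex order [0, 1, 2, 3, 4, 5, 6, 7, 8, 9], the degrees are [3, 4, 7, 8, 7, 6, 7, 6, 5, 5], giving D = diag(3, 4, 7, 8, 7, 6, 7, 6, 5, 5) and L = D - A. Since every row of L sums to 0, the all-ones vector is in the kernel and 0 is an eigenvalue. The largest eigenvalue, 9.2049, is at most the vertex count 10.

[0, 2.7444, 3.9577, 4.3388, 6.2819, 6.6345, 8, 8.3339, 8.5039, 9.2049]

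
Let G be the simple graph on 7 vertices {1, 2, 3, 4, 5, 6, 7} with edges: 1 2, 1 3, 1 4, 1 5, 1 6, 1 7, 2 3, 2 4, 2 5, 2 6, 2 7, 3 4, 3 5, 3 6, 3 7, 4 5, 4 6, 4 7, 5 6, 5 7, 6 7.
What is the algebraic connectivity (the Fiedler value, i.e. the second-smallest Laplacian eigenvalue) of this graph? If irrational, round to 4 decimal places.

With the vertex order [1, 2, 3, 4, 5, 6, 7], the degrees are [6, 6, 6, 6, 6, 6, 6], giving D = diag(6, 6, 6, 6, 6, 6, 6) and L = D - A. Computing the eigenvalues of L and sorting gives [0, 7, 7, 7, 7, 7, 7]. The Fiedler value lambda_2 = 7 is strictly positive, so the graph is connected. The eigenvalues sum to 42, which equals trace(L) = 2|E|.

7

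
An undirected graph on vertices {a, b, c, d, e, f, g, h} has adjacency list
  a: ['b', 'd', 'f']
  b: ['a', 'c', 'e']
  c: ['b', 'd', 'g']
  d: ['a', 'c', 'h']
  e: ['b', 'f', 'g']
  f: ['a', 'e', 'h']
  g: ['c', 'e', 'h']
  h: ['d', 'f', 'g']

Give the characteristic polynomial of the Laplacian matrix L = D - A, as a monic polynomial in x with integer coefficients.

x^8 - 24x^7 + 240x^6 - 1296x^5 + 4080x^4 - 7488x^3 + 7424x^2 - 3072x

Each diagonal entry of L is the vertex degree and each off-diagonal entry is -1 where an edge is present, 0 otherwise; in the order [a, b, c, d, e, f, g, h] the diagonal is [3, 3, 3, 3, 3, 3, 3, 3]. Computing det(xI - L) by cofactor expansion (or equivalently via sum-over-permutations) gives x^8 - 24x^7 + 240x^6 - 1296x^5 + 4080x^4 - 7488x^3 + 7424x^2 - 3072x. The constant term is 0 because L is singular (the all-ones vector lies in its kernel). There is one zero in the spectrum, matching the 1 component. The eigenvalues sum to 24, which equals trace(L) = 2|E|.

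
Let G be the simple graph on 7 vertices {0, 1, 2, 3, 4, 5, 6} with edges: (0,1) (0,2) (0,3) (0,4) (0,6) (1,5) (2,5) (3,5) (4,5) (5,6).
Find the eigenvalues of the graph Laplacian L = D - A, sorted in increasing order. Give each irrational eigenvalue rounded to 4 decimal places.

[0, 2, 2, 2, 2, 5, 7]

Reading degrees in the order [0, 1, 2, 3, 4, 5, 6] gives [5, 2, 2, 2, 2, 5, 2]; set D = diag(5, 2, 2, 2, 2, 5, 2) and form L = D - A. L is symmetric positive semidefinite, so every eigenvalue is real and nonnegative.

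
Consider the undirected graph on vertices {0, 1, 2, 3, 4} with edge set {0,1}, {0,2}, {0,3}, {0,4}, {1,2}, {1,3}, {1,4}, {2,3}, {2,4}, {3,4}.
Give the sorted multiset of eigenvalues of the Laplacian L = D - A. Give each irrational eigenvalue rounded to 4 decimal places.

Reading degrees in the order [0, 1, 2, 3, 4] gives [4, 4, 4, 4, 4]; set D = diag(4, 4, 4, 4, 4) and form L = D - A. Diagonalising L (or applying a numerical eigensolver to the 5x5 matrix) gives the spectrum above. The single zero eigenvalue shows the graph is connected. The largest eigenvalue, 5, is at most the vertex count 5.

[0, 5, 5, 5, 5]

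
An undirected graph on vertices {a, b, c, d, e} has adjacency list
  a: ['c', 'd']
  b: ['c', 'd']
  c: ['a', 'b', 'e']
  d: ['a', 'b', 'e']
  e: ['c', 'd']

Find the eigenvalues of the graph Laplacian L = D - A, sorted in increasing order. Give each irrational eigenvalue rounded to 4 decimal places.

Each diagonal entry of L is the vertex degree and each off-diagonal entry is -1 where an edge is present, 0 otherwise; in the order [a, b, c, d, e] the diagonal is [2, 2, 3, 3, 2]. The multiplicity of 0 as a Laplacian eigenvalue equals the number of connected components. The eigenvalues sum to 12, which equals trace(L) = 2|E|.

[0, 2, 2, 3, 5]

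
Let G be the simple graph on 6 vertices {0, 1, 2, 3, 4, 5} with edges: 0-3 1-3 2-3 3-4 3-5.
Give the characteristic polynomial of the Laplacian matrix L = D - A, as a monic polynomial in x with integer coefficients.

x^6 - 10x^5 + 30x^4 - 40x^3 + 25x^2 - 6x

Each diagonal entry of L is the vertex degree and each off-diagonal entry is -1 where an edge is present, 0 otherwise; in the order [0, 1, 2, 3, 4, 5] the diagonal is [1, 1, 1, 5, 1, 1]. Computing det(xI - L) by cofactor expansion (or equivalently via sum-over-permutations) gives x^6 - 10x^5 + 30x^4 - 40x^3 + 25x^2 - 6x. The coefficient of x^5 equals -trace(L) = -10, matching the sum of degrees. By the matrix-tree theorem the graph has (1/6) * product of the nonzero eigenvalues = 1 spanning tree.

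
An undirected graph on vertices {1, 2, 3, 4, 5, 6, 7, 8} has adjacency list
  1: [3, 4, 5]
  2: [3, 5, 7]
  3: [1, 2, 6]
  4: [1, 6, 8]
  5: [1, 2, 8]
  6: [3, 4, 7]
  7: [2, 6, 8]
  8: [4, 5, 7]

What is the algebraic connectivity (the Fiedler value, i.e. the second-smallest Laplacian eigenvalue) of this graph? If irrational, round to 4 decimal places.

2

With the vertex order [1, 2, 3, 4, 5, 6, 7, 8], the degrees are [3, 3, 3, 3, 3, 3, 3, 3], giving D = diag(3, 3, 3, 3, 3, 3, 3, 3) and L = D - A. The sorted Laplacian eigenvalues are [0, 2, 2, 2, 4, 4, 4, 6]; the algebraic connectivity is the second entry, 2. There is one zero in the spectrum, matching the 1 component.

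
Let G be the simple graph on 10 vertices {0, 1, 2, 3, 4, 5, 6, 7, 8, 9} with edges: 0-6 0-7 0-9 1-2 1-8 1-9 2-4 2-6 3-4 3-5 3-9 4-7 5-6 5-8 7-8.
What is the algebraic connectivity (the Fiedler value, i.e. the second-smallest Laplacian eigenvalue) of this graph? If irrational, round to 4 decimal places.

Reading degrees in the order [0, 1, 2, 3, 4, 5, 6, 7, 8, 9] gives [3, 3, 3, 3, 3, 3, 3, 3, 3, 3]; set D = diag(3, 3, 3, 3, 3, 3, 3, 3, 3, 3) and form L = D - A. Computing the eigenvalues of L and sorting gives [0, 2, 2, 2, 2, 2, 5, 5, 5, 5]. The Fiedler value lambda_2 = 2 is strictly positive, so the graph is connected.

2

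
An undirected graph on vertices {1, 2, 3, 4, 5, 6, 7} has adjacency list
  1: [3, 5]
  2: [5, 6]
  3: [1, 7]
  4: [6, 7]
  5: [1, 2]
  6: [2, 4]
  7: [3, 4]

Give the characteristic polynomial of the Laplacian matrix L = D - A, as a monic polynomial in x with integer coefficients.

Reading degrees in the order [1, 2, 3, 4, 5, 6, 7] gives [2, 2, 2, 2, 2, 2, 2]; set D = diag(2, 2, 2, 2, 2, 2, 2) and form L = D - A. Computing det(xI - L) by cofactor expansion (or equivalently via sum-over-permutations) gives x^7 - 14x^6 + 77x^5 - 210x^4 + 294x^3 - 196x^2 + 49x. The coefficient of x^6 equals -trace(L) = -14, matching the sum of degrees.

x^7 - 14x^6 + 77x^5 - 210x^4 + 294x^3 - 196x^2 + 49x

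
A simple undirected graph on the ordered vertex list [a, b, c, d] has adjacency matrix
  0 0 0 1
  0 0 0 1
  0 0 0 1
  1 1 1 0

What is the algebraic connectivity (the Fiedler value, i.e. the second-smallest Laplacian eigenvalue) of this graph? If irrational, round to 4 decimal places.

1

With the vertex order [a, b, c, d], the degrees are [1, 1, 1, 3], giving D = diag(1, 1, 1, 3) and L = D - A. The sorted Laplacian eigenvalues are [0, 1, 1, 4]; the algebraic connectivity is the second entry, 1. The eigenvalues sum to 6, which equals trace(L) = 2|E|. The largest eigenvalue, 4, is at most the vertex count 4.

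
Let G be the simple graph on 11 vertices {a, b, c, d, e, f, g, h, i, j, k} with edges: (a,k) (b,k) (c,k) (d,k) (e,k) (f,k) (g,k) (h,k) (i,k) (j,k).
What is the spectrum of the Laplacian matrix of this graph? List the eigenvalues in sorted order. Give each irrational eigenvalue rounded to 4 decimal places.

Reading degrees in the order [a, b, c, d, e, f, g, h, i, j, k] gives [1, 1, 1, 1, 1, 1, 1, 1, 1, 1, 10]; set D = diag(1, 1, 1, 1, 1, 1, 1, 1, 1, 1, 10) and form L = D - A. Diagonalising L (or applying a numerical eigensolver to the 11x11 matrix) gives the spectrum above. The largest eigenvalue, 11, is at most the vertex count 11. The eigenvalues sum to 20, which equals trace(L) = 2|E|.

[0, 1, 1, 1, 1, 1, 1, 1, 1, 1, 11]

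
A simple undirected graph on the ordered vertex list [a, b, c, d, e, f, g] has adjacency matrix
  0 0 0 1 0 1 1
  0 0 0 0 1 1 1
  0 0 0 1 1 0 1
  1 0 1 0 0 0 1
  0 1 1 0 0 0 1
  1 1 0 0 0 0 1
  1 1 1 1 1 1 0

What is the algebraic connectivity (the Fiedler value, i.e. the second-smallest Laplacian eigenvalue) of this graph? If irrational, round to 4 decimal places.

Reading degrees in the order [a, b, c, d, e, f, g] gives [3, 3, 3, 3, 3, 3, 6]; set D = diag(3, 3, 3, 3, 3, 3, 6) and form L = D - A. The sorted Laplacian eigenvalues are [0, 2, 2, 4, 4, 5, 7]; the algebraic connectivity is the second entry, 2. The eigenvalues sum to 24, which equals trace(L) = 2|E|. By the matrix-tree theorem the graph has (1/7) * product of the nonzero eigenvalues = 320 spanning trees.

2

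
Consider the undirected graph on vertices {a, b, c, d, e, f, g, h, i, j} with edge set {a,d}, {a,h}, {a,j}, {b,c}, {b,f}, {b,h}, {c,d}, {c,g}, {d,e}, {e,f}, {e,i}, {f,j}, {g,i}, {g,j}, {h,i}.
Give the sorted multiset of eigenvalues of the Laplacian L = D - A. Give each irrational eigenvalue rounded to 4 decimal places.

With the vertex order [a, b, c, d, e, f, g, h, i, j], the degrees are [3, 3, 3, 3, 3, 3, 3, 3, 3, 3], giving D = diag(3, 3, 3, 3, 3, 3, 3, 3, 3, 3) and L = D - A. L is symmetric positive semidefinite, so every eigenvalue is real and nonnegative. The single zero eigenvalue shows the graph is connected.

[0, 2, 2, 2, 2, 2, 5, 5, 5, 5]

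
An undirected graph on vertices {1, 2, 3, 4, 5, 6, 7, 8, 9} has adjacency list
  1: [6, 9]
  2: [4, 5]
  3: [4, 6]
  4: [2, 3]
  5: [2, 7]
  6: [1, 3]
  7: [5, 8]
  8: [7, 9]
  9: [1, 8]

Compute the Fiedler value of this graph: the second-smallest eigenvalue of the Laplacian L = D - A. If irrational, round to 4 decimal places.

0.4679

Reading degrees in the order [1, 2, 3, 4, 5, 6, 7, 8, 9] gives [2, 2, 2, 2, 2, 2, 2, 2, 2]; set D = diag(2, 2, 2, 2, 2, 2, 2, 2, 2) and form L = D - A. Computing the eigenvalues of L and sorting gives [0, 0.4679, 0.4679, 1.6527, 1.6527, 3, 3, 3.8794, 3.8794]. The Fiedler value lambda_2 = 0.4679 is strictly positive, so the graph is connected. The largest eigenvalue, 3.8794, is at most the vertex count 9. There is one zero in the spectrum, matching the 1 component.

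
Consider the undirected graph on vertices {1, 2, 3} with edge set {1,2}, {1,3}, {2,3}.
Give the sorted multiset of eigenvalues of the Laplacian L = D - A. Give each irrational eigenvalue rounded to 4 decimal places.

With the vertex order [1, 2, 3], the degrees are [2, 2, 2], giving D = diag(2, 2, 2) and L = D - A. The multiplicity of 0 as a Laplacian eigenvalue equals the number of connected components. By the matrix-tree theorem the graph has (1/3) * product of the nonzero eigenvalues = 3 spanning trees.

[0, 3, 3]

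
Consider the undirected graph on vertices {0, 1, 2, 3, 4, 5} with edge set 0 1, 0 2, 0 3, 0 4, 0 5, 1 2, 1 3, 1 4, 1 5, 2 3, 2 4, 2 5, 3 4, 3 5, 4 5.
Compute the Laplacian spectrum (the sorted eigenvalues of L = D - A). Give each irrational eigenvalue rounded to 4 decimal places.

[0, 6, 6, 6, 6, 6]

Each diagonal entry of L is the vertex degree and each off-diagonal entry is -1 where an edge is present, 0 otherwise; in the order [0, 1, 2, 3, 4, 5] the diagonal is [5, 5, 5, 5, 5, 5]. Since every row of L sums to 0, the all-ones vector is in the kernel and 0 is an eigenvalue.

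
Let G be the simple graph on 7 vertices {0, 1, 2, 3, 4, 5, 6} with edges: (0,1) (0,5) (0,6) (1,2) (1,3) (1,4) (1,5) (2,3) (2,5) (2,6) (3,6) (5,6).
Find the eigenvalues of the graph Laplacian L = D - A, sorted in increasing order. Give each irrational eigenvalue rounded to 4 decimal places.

[0, 0.9486, 2.5858, 4, 4.5173, 5.4142, 6.5341]

With the vertex order [0, 1, 2, 3, 4, 5, 6], the degrees are [3, 5, 4, 3, 1, 4, 4], giving D = diag(3, 5, 4, 3, 1, 4, 4) and L = D - A. Diagonalising L (or applying a numerical eigensolver to the 7x7 matrix) gives the spectrum above. The single zero eigenvalue shows the graph is connected. By the matrix-tree theorem the graph has (1/7) * product of the nonzero eigenvalues = 224 spanning trees.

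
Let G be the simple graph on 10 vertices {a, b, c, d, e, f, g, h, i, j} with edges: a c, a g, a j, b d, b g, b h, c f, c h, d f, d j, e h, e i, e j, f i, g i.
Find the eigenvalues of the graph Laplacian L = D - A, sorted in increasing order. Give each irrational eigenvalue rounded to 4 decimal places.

Each diagonal entry of L is the vertex degree and each off-diagonal entry is -1 where an edge is present, 0 otherwise; in the order [a, b, c, d, e, f, g, h, i, j] the diagonal is [3, 3, 3, 3, 3, 3, 3, 3, 3, 3]. The multiplicity of 0 as a Laplacian eigenvalue equals the number of connected components. The single zero eigenvalue shows the graph is connected. By the matrix-tree theorem the graph has (1/10) * product of the nonzero eigenvalues = 2000 spanning trees.

[0, 2, 2, 2, 2, 2, 5, 5, 5, 5]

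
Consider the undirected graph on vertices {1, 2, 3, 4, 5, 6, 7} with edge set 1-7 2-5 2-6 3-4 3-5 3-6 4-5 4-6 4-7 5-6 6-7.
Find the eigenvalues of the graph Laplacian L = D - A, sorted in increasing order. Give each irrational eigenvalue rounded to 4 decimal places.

Reading degrees in the order [1, 2, 3, 4, 5, 6, 7] gives [1, 2, 3, 4, 4, 5, 3]; set D = diag(1, 2, 3, 4, 4, 5, 3) and form L = D - A. Since every row of L sums to 0, the all-ones vector is in the kernel and 0 is an eigenvalue.

[0, 0.7091, 2.0567, 3.1134, 4.6842, 5.3759, 6.0607]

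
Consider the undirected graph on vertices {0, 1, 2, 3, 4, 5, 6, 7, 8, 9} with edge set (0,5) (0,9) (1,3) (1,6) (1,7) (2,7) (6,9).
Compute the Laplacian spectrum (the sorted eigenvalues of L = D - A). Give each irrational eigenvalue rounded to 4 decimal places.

[0, 0, 0, 0.1864, 0.5858, 1, 2, 2.4707, 3.4142, 4.3429]

Reading degrees in the order [0, 1, 2, 3, 4, 5, 6, 7, 8, 9] gives [2, 3, 1, 1, 0, 1, 2, 2, 0, 2]; set D = diag(2, 3, 1, 1, 0, 1, 2, 2, 0, 2) and form L = D - A. Diagonalising L (or applying a numerical eigensolver to the 10x10 matrix) gives the spectrum above. The 3 zero eigenvalues correspond to the 3 connected components. The largest eigenvalue, 4.3429, is at most the vertex count 10.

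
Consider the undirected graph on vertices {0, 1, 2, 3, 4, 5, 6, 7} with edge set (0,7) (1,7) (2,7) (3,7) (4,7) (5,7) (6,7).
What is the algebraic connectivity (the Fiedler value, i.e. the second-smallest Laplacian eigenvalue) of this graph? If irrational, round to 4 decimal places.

With the vertex order [0, 1, 2, 3, 4, 5, 6, 7], the degrees are [1, 1, 1, 1, 1, 1, 1, 7], giving D = diag(1, 1, 1, 1, 1, 1, 1, 7) and L = D - A. The smallest Laplacian eigenvalue is always 0. The next one, lambda_2 = 1, measures how hard the graph is to disconnect: larger values mean better connectivity. There is one zero in the spectrum, matching the 1 component. By the matrix-tree theorem the graph has (1/8) * product of the nonzero eigenvalues = 1 spanning tree.

1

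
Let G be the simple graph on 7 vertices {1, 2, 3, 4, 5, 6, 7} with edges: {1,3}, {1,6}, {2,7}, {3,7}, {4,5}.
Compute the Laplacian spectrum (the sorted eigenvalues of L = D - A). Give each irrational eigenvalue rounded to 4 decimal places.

[0, 0, 0.3820, 1.3820, 2, 2.6180, 3.6180]

Each diagonal entry of L is the vertex degree and each off-diagonal entry is -1 where an edge is present, 0 otherwise; in the order [1, 2, 3, 4, 5, 6, 7] the diagonal is [2, 1, 2, 1, 1, 1, 2]. The multiplicity of 0 as a Laplacian eigenvalue equals the number of connected components. The 2 zero eigenvalues correspond to the 2 connected components.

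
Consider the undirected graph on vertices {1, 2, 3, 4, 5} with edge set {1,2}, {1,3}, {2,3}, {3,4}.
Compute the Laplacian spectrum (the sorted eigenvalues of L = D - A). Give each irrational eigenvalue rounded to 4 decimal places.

[0, 0, 1, 3, 4]

With the vertex order [1, 2, 3, 4, 5], the degrees are [2, 2, 3, 1, 0], giving D = diag(2, 2, 3, 1, 0) and L = D - A. The multiplicity of 0 as a Laplacian eigenvalue equals the number of connected components. The 2 zero eigenvalues correspond to the 2 connected components. The largest eigenvalue, 4, is at most the vertex count 5. There are 2 zeros in the spectrum, matching the 2 components.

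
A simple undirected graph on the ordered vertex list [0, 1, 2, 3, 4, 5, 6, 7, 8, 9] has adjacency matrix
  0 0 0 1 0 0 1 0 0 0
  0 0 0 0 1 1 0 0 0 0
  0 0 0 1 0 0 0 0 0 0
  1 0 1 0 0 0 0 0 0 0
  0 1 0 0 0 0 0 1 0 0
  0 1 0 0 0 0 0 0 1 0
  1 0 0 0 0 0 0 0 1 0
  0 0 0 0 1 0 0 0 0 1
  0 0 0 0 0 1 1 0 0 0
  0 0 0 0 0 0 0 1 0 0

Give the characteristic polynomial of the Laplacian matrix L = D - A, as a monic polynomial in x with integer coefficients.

x^10 - 18x^9 + 136x^8 - 560x^7 + 1365x^6 - 2002x^5 + 1716x^4 - 792x^3 + 165x^2 - 10x

Each diagonal entry of L is the vertex degree and each off-diagonal entry is -1 where an edge is present, 0 otherwise; in the order [0, 1, 2, 3, 4, 5, 6, 7, 8, 9] the diagonal is [2, 2, 1, 2, 2, 2, 2, 2, 2, 1]. L has integer entries, so p(x) = det(xI - L) has integer coefficients. Expanding the determinant yields x^10 - 18x^9 + 136x^8 - 560x^7 + 1365x^6 - 2002x^5 + 1716x^4 - 792x^3 + 165x^2 - 10x. The constant term is 0 because L is singular (the all-ones vector lies in its kernel).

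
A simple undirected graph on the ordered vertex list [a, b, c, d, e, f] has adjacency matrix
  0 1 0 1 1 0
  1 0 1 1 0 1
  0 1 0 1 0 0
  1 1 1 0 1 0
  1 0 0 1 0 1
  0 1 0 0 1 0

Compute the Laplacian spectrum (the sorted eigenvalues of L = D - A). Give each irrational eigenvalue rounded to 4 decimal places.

Each diagonal entry of L is the vertex degree and each off-diagonal entry is -1 where an edge is present, 0 otherwise; in the order [a, b, c, d, e, f] the diagonal is [3, 4, 2, 4, 3, 2]. Since every row of L sums to 0, the all-ones vector is in the kernel and 0 is an eigenvalue. By the matrix-tree theorem the graph has (1/6) * product of the nonzero eigenvalues = 61 spanning trees.

[0, 1.6072, 2.3023, 3.6405, 4.8631, 5.5869]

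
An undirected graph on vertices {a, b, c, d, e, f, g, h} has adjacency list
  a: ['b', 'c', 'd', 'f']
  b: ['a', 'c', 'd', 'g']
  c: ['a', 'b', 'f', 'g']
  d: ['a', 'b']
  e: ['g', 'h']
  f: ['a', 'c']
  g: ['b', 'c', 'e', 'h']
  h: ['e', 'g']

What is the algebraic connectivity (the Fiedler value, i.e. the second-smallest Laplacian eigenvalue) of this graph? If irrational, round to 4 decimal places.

Reading degrees in the order [a, b, c, d, e, f, g, h] gives [4, 4, 4, 2, 2, 2, 4, 2]; set D = diag(4, 4, 4, 2, 2, 2, 4, 2) and form L = D - A. Computing the eigenvalues of L and sorting gives [0, 0.5973, 1.6972, 3, 3, 4.6840, 5.3028, 5.7187]. The Fiedler value lambda_2 = 0.5973 is strictly positive, so the graph is connected. By the matrix-tree theorem the graph has (1/8) * product of the nonzero eigenvalues = 162 spanning trees.

0.5973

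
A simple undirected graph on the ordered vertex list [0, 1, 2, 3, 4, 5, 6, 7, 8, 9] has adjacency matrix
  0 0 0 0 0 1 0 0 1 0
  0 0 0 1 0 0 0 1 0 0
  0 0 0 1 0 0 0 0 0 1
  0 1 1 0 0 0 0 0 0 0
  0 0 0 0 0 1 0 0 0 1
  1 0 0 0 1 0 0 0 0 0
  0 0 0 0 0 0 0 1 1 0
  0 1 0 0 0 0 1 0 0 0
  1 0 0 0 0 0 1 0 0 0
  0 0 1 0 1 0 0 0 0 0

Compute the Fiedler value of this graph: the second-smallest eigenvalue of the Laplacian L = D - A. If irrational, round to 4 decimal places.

0.3820

Reading degrees in the order [0, 1, 2, 3, 4, 5, 6, 7, 8, 9] gives [2, 2, 2, 2, 2, 2, 2, 2, 2, 2]; set D = diag(2, 2, 2, 2, 2, 2, 2, 2, 2, 2) and form L = D - A. Computing the eigenvalues of L and sorting gives [0, 0.3820, 0.3820, 1.3820, 1.3820, 2.6180, 2.6180, 3.6180, 3.6180, 4]. The Fiedler value lambda_2 = 0.3820 is strictly positive, so the graph is connected. The eigenvalues sum to 20, which equals trace(L) = 2|E|.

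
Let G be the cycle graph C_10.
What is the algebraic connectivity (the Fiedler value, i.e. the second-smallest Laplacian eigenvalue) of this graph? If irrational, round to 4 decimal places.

The graph has 10 vertices and degree multiset [2, 2, 2, 2, 2, 2, 2, 2, 2, 2]; D is the diagonal matrix of degrees and L = D - A. Computing the eigenvalues of L and sorting gives [0, 0.3820, 0.3820, 1.3820, 1.3820, 2.6180, 2.6180, 3.6180, 3.6180, 4]. The Fiedler value lambda_2 = 0.3820 is strictly positive, so the graph is connected.

0.3820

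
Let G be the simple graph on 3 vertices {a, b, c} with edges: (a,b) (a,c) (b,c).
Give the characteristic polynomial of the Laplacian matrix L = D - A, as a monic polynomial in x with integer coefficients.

x^3 - 6x^2 + 9x

Reading degrees in the order [a, b, c] gives [2, 2, 2]; set D = diag(2, 2, 2) and form L = D - A. L has integer entries, so p(x) = det(xI - L) has integer coefficients. Expanding the determinant yields x^3 - 6x^2 + 9x. Since p(0) = det(-L) = 0, x divides p(x). By the matrix-tree theorem the graph has (1/3) * product of the nonzero eigenvalues = 3 spanning trees. The eigenvalues sum to 6, which equals trace(L) = 2|E|.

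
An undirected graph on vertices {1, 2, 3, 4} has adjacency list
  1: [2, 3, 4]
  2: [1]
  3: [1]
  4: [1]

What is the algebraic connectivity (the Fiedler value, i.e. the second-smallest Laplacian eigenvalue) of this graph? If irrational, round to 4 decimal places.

Reading degrees in the order [1, 2, 3, 4] gives [3, 1, 1, 1]; set D = diag(3, 1, 1, 1) and form L = D - A. The sorted Laplacian eigenvalues are [0, 1, 1, 4]; the algebraic connectivity is the second entry, 1.

1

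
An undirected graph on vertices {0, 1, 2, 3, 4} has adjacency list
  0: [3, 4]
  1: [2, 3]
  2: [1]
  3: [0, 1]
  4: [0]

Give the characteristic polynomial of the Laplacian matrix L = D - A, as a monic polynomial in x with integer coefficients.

x^5 - 8x^4 + 21x^3 - 20x^2 + 5x

With the vertex order [0, 1, 2, 3, 4], the degrees are [2, 2, 1, 2, 1], giving D = diag(2, 2, 1, 2, 1) and L = D - A. Computing det(xI - L) by cofactor expansion (or equivalently via sum-over-permutations) gives x^5 - 8x^4 + 21x^3 - 20x^2 + 5x. The coefficient of x^4 equals -trace(L) = -8, matching the sum of degrees.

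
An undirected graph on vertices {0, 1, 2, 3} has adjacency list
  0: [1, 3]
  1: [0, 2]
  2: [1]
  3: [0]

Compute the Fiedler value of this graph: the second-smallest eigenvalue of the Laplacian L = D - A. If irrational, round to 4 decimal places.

With the vertex order [0, 1, 2, 3], the degrees are [2, 2, 1, 1], giving D = diag(2, 2, 1, 1) and L = D - A. Computing the eigenvalues of L and sorting gives [0, 0.5858, 2, 3.4142]. The Fiedler value lambda_2 = 0.5858 is strictly positive, so the graph is connected. There is one zero in the spectrum, matching the 1 component. By the matrix-tree theorem the graph has (1/4) * product of the nonzero eigenvalues = 1 spanning tree.

0.5858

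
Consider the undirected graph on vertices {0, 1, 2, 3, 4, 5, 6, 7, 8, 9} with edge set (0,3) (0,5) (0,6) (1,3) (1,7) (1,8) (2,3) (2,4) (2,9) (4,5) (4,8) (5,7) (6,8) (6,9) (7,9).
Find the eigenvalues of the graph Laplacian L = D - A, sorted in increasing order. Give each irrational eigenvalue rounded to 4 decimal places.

Each diagonal entry of L is the vertex degree and each off-diagonal entry is -1 where an edge is present, 0 otherwise; in the order [0, 1, 2, 3, 4, 5, 6, 7, 8, 9] the diagonal is [3, 3, 3, 3, 3, 3, 3, 3, 3, 3]. Diagonalising L (or applying a numerical eigensolver to the 10x10 matrix) gives the spectrum above. The single zero eigenvalue shows the graph is connected.

[0, 2, 2, 2, 2, 2, 5, 5, 5, 5]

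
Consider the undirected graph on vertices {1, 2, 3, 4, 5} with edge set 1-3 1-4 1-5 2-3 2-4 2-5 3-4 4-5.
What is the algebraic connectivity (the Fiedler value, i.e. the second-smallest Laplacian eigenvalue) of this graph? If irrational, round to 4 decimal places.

With the vertex order [1, 2, 3, 4, 5], the degrees are [3, 3, 3, 4, 3], giving D = diag(3, 3, 3, 4, 3) and L = D - A. The sorted Laplacian eigenvalues are [0, 3, 3, 5, 5]; the algebraic connectivity is the second entry, 3. The eigenvalues sum to 16, which equals trace(L) = 2|E|. The largest eigenvalue, 5, is at most the vertex count 5.

3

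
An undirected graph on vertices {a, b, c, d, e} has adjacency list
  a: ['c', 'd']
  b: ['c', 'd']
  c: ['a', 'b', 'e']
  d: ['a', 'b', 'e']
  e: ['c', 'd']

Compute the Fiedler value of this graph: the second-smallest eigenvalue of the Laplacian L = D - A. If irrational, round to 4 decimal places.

Each diagonal entry of L is the vertex degree and each off-diagonal entry is -1 where an edge is present, 0 otherwise; in the order [a, b, c, d, e] the diagonal is [2, 2, 3, 3, 2]. Computing the eigenvalues of L and sorting gives [0, 2, 2, 3, 5]. The Fiedler value lambda_2 = 2 is strictly positive, so the graph is connected. There is one zero in the spectrum, matching the 1 component. By the matrix-tree theorem the graph has (1/5) * product of the nonzero eigenvalues = 12 spanning trees.

2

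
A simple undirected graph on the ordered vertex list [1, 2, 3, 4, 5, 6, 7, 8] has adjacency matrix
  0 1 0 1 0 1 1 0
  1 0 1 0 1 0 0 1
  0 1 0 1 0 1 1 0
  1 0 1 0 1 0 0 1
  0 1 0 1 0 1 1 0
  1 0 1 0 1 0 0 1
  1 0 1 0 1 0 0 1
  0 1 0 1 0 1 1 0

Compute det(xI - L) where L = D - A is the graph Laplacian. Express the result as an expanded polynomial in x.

Reading degrees in the order [1, 2, 3, 4, 5, 6, 7, 8] gives [4, 4, 4, 4, 4, 4, 4, 4]; set D = diag(4, 4, 4, 4, 4, 4, 4, 4) and form L = D - A. Computing det(xI - L) by cofactor expansion (or equivalently via sum-over-permutations) gives x^8 - 32x^7 + 432x^6 - 3200x^5 + 14080x^4 - 36864x^3 + 53248x^2 - 32768x. Since p(0) = det(-L) = 0, x divides p(x).

x^8 - 32x^7 + 432x^6 - 3200x^5 + 14080x^4 - 36864x^3 + 53248x^2 - 32768x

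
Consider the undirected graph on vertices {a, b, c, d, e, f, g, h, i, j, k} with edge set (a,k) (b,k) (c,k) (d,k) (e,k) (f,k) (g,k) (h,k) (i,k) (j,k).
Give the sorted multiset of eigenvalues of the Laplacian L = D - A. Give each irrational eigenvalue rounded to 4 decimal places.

[0, 1, 1, 1, 1, 1, 1, 1, 1, 1, 11]

Each diagonal entry of L is the vertex degree and each off-diagonal entry is -1 where an edge is present, 0 otherwise; in the order [a, b, c, d, e, f, g, h, i, j, k] the diagonal is [1, 1, 1, 1, 1, 1, 1, 1, 1, 1, 10]. Diagonalising L (or applying a numerical eigensolver to the 11x11 matrix) gives the spectrum above.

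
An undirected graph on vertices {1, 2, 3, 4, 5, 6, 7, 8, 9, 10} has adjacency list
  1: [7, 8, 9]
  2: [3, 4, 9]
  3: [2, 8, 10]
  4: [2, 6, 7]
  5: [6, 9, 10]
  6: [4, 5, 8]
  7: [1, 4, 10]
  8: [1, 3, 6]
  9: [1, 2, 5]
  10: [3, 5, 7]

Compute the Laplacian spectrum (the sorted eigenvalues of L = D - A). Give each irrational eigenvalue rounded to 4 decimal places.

With the vertex order [1, 2, 3, 4, 5, 6, 7, 8, 9, 10], the degrees are [3, 3, 3, 3, 3, 3, 3, 3, 3, 3], giving D = diag(3, 3, 3, 3, 3, 3, 3, 3, 3, 3) and L = D - A. The multiplicity of 0 as a Laplacian eigenvalue equals the number of connected components. The largest eigenvalue, 5, is at most the vertex count 10.

[0, 2, 2, 2, 2, 2, 5, 5, 5, 5]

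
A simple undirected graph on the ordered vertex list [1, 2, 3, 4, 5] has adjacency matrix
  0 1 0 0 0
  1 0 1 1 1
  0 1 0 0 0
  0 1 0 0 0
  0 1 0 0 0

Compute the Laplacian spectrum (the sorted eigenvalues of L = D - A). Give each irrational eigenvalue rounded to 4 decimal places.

Each diagonal entry of L is the vertex degree and each off-diagonal entry is -1 where an edge is present, 0 otherwise; in the order [1, 2, 3, 4, 5] the diagonal is [1, 4, 1, 1, 1]. Diagonalising L (or applying a numerical eigensolver to the 5x5 matrix) gives the spectrum above. The single zero eigenvalue shows the graph is connected. The eigenvalues sum to 8, which equals trace(L) = 2|E|.

[0, 1, 1, 1, 5]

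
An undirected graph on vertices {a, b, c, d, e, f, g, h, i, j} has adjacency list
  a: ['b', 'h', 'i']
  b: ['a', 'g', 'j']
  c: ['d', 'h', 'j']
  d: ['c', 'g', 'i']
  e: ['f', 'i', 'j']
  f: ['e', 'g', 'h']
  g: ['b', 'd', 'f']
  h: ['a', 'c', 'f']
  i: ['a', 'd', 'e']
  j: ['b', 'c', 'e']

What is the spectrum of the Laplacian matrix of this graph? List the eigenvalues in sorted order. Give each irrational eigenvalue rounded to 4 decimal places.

Reading degrees in the order [a, b, c, d, e, f, g, h, i, j] gives [3, 3, 3, 3, 3, 3, 3, 3, 3, 3]; set D = diag(3, 3, 3, 3, 3, 3, 3, 3, 3, 3) and form L = D - A. L is symmetric positive semidefinite, so every eigenvalue is real and nonnegative.

[0, 2, 2, 2, 2, 2, 5, 5, 5, 5]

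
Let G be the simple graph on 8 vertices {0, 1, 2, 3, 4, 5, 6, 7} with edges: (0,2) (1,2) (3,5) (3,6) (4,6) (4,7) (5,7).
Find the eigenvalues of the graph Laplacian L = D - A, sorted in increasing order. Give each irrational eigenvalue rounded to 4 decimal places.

Each diagonal entry of L is the vertex degree and each off-diagonal entry is -1 where an edge is present, 0 otherwise; in the order [0, 1, 2, 3, 4, 5, 6, 7] the diagonal is [1, 1, 2, 2, 2, 2, 2, 2]. The multiplicity of 0 as a Laplacian eigenvalue equals the number of connected components. The 2 zero eigenvalues correspond to the 2 connected components. The largest eigenvalue, 3.6180, is at most the vertex count 8.

[0, 0, 1, 1.3820, 1.3820, 3, 3.6180, 3.6180]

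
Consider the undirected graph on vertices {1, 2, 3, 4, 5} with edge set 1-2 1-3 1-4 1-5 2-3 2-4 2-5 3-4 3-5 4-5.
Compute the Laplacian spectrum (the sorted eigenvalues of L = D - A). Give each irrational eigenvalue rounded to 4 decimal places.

Each diagonal entry of L is the vertex degree and each off-diagonal entry is -1 where an edge is present, 0 otherwise; in the order [1, 2, 3, 4, 5] the diagonal is [4, 4, 4, 4, 4]. Since every row of L sums to 0, the all-ones vector is in the kernel and 0 is an eigenvalue. The single zero eigenvalue shows the graph is connected. By the matrix-tree theorem the graph has (1/5) * product of the nonzero eigenvalues = 125 spanning trees.

[0, 5, 5, 5, 5]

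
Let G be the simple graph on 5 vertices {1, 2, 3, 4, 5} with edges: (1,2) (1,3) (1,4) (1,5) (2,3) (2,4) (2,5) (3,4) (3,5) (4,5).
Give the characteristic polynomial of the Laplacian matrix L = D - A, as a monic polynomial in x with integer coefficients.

Reading degrees in the order [1, 2, 3, 4, 5] gives [4, 4, 4, 4, 4]; set D = diag(4, 4, 4, 4, 4) and form L = D - A. Computing det(xI - L) by cofactor expansion (or equivalently via sum-over-permutations) gives x^5 - 20x^4 + 150x^3 - 500x^2 + 625x. Since p(0) = det(-L) = 0, x divides p(x). The largest eigenvalue, 5, is at most the vertex count 5.

x^5 - 20x^4 + 150x^3 - 500x^2 + 625x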